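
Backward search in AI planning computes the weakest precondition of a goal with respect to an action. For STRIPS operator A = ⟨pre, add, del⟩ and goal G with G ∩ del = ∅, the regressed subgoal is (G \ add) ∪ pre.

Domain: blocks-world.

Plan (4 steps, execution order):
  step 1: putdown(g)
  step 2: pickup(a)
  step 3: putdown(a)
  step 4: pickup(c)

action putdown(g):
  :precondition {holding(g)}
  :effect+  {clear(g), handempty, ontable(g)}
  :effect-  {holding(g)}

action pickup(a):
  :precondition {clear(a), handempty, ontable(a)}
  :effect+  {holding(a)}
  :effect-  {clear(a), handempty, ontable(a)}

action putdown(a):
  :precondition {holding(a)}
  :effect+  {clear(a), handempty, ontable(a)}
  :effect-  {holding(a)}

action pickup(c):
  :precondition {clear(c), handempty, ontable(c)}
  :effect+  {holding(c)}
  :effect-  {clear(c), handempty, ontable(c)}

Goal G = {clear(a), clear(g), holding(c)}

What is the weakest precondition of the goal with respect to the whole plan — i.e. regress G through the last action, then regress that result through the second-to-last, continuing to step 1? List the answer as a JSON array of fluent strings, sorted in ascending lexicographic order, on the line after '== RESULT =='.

Work backward from the goal:
  through step 4 (pickup(c)): drop {holding(c)}, keep {clear(a), clear(g)}, require {clear(c), handempty, ontable(c)}
    → {clear(a), clear(c), clear(g), handempty, ontable(c)}
  through step 3 (putdown(a)): drop {clear(a), handempty}, keep {clear(c), clear(g), ontable(c)}, require {holding(a)}
    → {clear(c), clear(g), holding(a), ontable(c)}
  through step 2 (pickup(a)): drop {holding(a)}, keep {clear(c), clear(g), ontable(c)}, require {clear(a), handempty, ontable(a)}
    → {clear(a), clear(c), clear(g), handempty, ontable(a), ontable(c)}
  through step 1 (putdown(g)): drop {clear(g), handempty}, keep {clear(a), clear(c), ontable(a), ontable(c)}, require {holding(g)}
    → {clear(a), clear(c), holding(g), ontable(a), ontable(c)}

== RESULT ==
["clear(a)", "clear(c)", "holding(g)", "ontable(a)", "ontable(c)"]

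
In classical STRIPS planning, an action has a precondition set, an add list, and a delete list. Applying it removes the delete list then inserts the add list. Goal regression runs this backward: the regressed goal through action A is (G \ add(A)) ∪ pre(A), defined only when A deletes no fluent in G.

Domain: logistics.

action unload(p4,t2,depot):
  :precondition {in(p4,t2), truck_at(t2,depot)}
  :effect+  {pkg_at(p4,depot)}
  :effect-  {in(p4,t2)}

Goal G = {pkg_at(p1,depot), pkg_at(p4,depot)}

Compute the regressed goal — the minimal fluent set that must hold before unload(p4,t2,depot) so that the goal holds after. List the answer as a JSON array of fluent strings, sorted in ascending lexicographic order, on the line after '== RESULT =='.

Compute (G \ add) ∪ pre:
  G ∩ del = {}  (empty — regression defined)
  G \ add = {pkg_at(p1,depot), pkg_at(p4,depot)} \ {pkg_at(p4,depot)} = {pkg_at(p1,depot)}
  ∪ pre   = {pkg_at(p1,depot)} ∪ {in(p4,t2), truck_at(t2,depot)}
          = {in(p4,t2), pkg_at(p1,depot), truck_at(t2,depot)}

== RESULT ==
["in(p4,t2)", "pkg_at(p1,depot)", "truck_at(t2,depot)"]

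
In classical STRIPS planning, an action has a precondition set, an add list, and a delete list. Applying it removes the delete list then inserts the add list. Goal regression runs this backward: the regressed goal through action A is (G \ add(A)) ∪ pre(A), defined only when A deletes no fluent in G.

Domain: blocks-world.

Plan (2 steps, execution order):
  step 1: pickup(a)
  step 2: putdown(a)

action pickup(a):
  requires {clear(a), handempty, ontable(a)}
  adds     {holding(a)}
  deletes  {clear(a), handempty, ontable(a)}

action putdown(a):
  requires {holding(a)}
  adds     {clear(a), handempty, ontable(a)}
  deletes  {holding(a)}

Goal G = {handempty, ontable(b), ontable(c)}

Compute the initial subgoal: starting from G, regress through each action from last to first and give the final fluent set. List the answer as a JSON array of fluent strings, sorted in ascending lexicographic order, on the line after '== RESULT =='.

Work backward from the goal:
  through step 2 (putdown(a)): drop {handempty}, keep {ontable(b), ontable(c)}, require {holding(a)}
    → {holding(a), ontable(b), ontable(c)}
  through step 1 (pickup(a)): drop {holding(a)}, keep {ontable(b), ontable(c)}, require {clear(a), handempty, ontable(a)}
    → {clear(a), handempty, ontable(a), ontable(b), ontable(c)}

== RESULT ==
["clear(a)", "handempty", "ontable(a)", "ontable(b)", "ontable(c)"]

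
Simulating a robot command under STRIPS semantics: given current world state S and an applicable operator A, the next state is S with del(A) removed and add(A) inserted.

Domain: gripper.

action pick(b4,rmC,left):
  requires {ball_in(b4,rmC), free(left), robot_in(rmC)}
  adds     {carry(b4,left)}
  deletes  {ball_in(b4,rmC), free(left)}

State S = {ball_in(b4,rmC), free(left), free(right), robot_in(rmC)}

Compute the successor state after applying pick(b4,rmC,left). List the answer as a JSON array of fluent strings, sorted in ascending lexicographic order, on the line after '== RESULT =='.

Progress:
  pre ⊆ S: {ball_in(b4,rmC), free(left), robot_in(rmC)} ⊆ S  — applicable
  S \ del = {free(right), robot_in(rmC)}
  ∪ add   = {carry(b4,left), free(right), robot_in(rmC)}

== RESULT ==
["carry(b4,left)", "free(right)", "robot_in(rmC)"]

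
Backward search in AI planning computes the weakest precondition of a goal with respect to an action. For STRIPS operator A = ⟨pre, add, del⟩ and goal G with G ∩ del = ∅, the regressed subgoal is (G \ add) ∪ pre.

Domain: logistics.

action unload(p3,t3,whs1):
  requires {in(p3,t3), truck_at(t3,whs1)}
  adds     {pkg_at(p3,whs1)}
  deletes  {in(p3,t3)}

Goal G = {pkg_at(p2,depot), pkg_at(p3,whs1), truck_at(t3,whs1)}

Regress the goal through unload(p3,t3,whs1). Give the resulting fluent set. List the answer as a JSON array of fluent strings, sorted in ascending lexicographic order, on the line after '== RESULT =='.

Regress:
  G ∩ del = {}  (empty — regression defined)
  G \ add = {pkg_at(p2,depot), pkg_at(p3,whs1), truck_at(t3,whs1)} \ {pkg_at(p3,whs1)} = {pkg_at(p2,depot), truck_at(t3,whs1)}
  ∪ pre   = {pkg_at(p2,depot), truck_at(t3,whs1)} ∪ {in(p3,t3), truck_at(t3,whs1)}
          = {in(p3,t3), pkg_at(p2,depot), truck_at(t3,whs1)}

== RESULT ==
["in(p3,t3)", "pkg_at(p2,depot)", "truck_at(t3,whs1)"]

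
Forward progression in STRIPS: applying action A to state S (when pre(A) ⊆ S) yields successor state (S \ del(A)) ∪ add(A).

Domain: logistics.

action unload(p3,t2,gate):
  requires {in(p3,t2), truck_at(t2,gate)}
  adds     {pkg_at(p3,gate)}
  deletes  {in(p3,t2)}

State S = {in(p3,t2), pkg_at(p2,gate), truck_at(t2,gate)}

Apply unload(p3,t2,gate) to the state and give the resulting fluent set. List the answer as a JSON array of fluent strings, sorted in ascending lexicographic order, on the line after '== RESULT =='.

Progress:
  pre ⊆ S: {in(p3,t2), truck_at(t2,gate)} ⊆ S  — applicable
  S \ del = {pkg_at(p2,gate), truck_at(t2,gate)}
  ∪ add   = {pkg_at(p2,gate), pkg_at(p3,gate), truck_at(t2,gate)}

== RESULT ==
["pkg_at(p2,gate)", "pkg_at(p3,gate)", "truck_at(t2,gate)"]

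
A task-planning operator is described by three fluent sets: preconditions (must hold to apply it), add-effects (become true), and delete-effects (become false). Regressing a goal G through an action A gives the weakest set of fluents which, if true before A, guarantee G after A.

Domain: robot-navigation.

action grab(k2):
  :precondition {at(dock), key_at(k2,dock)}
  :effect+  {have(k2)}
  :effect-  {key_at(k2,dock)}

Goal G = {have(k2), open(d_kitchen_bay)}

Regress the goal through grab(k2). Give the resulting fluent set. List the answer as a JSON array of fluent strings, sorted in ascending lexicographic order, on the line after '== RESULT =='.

Regress:
  G ∩ del = {}  (empty — regression defined)
  G \ add = {have(k2), open(d_kitchen_bay)} \ {have(k2)} = {open(d_kitchen_bay)}
  ∪ pre   = {open(d_kitchen_bay)} ∪ {at(dock), key_at(k2,dock)}
          = {at(dock), key_at(k2,dock), open(d_kitchen_bay)}

== RESULT ==
["at(dock)", "key_at(k2,dock)", "open(d_kitchen_bay)"]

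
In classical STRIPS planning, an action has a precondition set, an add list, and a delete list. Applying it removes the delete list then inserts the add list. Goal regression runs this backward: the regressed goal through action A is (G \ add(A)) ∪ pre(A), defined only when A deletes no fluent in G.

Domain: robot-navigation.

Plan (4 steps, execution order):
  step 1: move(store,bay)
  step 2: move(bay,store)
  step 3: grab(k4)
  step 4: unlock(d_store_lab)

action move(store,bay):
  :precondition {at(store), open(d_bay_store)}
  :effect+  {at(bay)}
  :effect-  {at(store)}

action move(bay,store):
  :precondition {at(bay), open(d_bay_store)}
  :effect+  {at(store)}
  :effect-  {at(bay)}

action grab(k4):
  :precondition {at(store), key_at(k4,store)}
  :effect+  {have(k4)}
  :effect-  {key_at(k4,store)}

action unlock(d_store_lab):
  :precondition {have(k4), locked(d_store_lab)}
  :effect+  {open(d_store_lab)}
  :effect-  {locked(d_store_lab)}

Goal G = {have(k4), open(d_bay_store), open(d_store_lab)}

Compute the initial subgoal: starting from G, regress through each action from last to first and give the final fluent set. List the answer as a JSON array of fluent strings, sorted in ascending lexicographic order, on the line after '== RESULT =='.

Regress step by step:
  through step 4 (unlock(d_store_lab)): drop {open(d_store_lab)}, keep {have(k4), open(d_bay_store)}, require {have(k4), locked(d_store_lab)}
    → {have(k4), locked(d_store_lab), open(d_bay_store)}
  through step 3 (grab(k4)): drop {have(k4)}, keep {locked(d_store_lab), open(d_bay_store)}, require {at(store), key_at(k4,store)}
    → {at(store), key_at(k4,store), locked(d_store_lab), open(d_bay_store)}
  through step 2 (move(bay,store)): drop {at(store)}, keep {key_at(k4,store), locked(d_store_lab), open(d_bay_store)}, require {at(bay), open(d_bay_store)}
    → {at(bay), key_at(k4,store), locked(d_store_lab), open(d_bay_store)}
  through step 1 (move(store,bay)): drop {at(bay)}, keep {key_at(k4,store), locked(d_store_lab), open(d_bay_store)}, require {at(store), open(d_bay_store)}
    → {at(store), key_at(k4,store), locked(d_store_lab), open(d_bay_store)}

== RESULT ==
["at(store)", "key_at(k4,store)", "locked(d_store_lab)", "open(d_bay_store)"]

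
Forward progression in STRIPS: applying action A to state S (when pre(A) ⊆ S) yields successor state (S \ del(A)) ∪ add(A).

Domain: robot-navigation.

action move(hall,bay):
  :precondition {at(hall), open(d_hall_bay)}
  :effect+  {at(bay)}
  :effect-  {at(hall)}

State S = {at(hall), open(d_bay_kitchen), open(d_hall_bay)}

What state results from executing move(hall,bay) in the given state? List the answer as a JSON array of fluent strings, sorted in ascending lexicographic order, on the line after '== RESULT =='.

Compute (S \ del) ∪ add:
  pre ⊆ S: {at(hall), open(d_hall_bay)} ⊆ S  — applicable
  S \ del = {open(d_bay_kitchen), open(d_hall_bay)}
  ∪ add   = {at(bay), open(d_bay_kitchen), open(d_hall_bay)}

== RESULT ==
["at(bay)", "open(d_bay_kitchen)", "open(d_hall_bay)"]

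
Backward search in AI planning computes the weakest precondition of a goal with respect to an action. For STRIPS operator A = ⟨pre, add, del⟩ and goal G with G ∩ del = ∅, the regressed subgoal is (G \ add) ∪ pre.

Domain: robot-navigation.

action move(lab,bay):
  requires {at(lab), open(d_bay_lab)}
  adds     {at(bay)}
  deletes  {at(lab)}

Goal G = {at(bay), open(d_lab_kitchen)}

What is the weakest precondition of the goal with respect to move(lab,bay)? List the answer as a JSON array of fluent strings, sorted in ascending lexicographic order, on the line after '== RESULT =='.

Regress:
  G ∩ del = {}  (empty — regression defined)
  G \ add = {at(bay), open(d_lab_kitchen)} \ {at(bay)} = {open(d_lab_kitchen)}
  ∪ pre   = {open(d_lab_kitchen)} ∪ {at(lab), open(d_bay_lab)}
          = {at(lab), open(d_bay_lab), open(d_lab_kitchen)}

== RESULT ==
["at(lab)", "open(d_bay_lab)", "open(d_lab_kitchen)"]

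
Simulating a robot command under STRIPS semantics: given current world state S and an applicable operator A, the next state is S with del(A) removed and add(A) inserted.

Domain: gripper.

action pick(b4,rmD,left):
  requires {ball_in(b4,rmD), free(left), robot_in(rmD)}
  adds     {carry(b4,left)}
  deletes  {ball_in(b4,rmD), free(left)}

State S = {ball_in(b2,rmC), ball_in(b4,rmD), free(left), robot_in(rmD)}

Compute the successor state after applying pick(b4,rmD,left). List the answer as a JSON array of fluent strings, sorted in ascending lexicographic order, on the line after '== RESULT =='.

Compute (S \ del) ∪ add:
  pre ⊆ S: {ball_in(b4,rmD), free(left), robot_in(rmD)} ⊆ S  — applicable
  S \ del = {ball_in(b2,rmC), robot_in(rmD)}
  ∪ add   = {ball_in(b2,rmC), carry(b4,left), robot_in(rmD)}

== RESULT ==
["ball_in(b2,rmC)", "carry(b4,left)", "robot_in(rmD)"]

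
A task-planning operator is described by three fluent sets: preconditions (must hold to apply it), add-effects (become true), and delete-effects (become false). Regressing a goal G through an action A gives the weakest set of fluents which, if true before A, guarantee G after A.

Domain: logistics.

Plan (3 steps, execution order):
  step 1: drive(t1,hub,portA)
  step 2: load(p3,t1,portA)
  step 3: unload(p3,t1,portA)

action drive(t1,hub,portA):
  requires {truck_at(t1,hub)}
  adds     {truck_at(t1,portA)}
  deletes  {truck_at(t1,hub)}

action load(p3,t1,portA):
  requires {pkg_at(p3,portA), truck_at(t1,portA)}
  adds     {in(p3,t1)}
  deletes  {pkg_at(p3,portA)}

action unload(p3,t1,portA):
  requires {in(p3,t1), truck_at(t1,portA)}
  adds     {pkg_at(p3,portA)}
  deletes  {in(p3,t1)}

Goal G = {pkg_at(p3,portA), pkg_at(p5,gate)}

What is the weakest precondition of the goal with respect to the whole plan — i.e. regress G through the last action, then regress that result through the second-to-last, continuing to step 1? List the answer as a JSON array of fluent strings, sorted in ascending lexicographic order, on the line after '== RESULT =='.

Regress step by step:
  through step 3 (unload(p3,t1,portA)): drop {pkg_at(p3,portA)}, keep {pkg_at(p5,gate)}, require {in(p3,t1), truck_at(t1,portA)}
    → {in(p3,t1), pkg_at(p5,gate), truck_at(t1,portA)}
  through step 2 (load(p3,t1,portA)): drop {in(p3,t1)}, keep {pkg_at(p5,gate), truck_at(t1,portA)}, require {pkg_at(p3,portA), truck_at(t1,portA)}
    → {pkg_at(p3,portA), pkg_at(p5,gate), truck_at(t1,portA)}
  through step 1 (drive(t1,hub,portA)): drop {truck_at(t1,portA)}, keep {pkg_at(p3,portA), pkg_at(p5,gate)}, require {truck_at(t1,hub)}
    → {pkg_at(p3,portA), pkg_at(p5,gate), truck_at(t1,hub)}

== RESULT ==
["pkg_at(p3,portA)", "pkg_at(p5,gate)", "truck_at(t1,hub)"]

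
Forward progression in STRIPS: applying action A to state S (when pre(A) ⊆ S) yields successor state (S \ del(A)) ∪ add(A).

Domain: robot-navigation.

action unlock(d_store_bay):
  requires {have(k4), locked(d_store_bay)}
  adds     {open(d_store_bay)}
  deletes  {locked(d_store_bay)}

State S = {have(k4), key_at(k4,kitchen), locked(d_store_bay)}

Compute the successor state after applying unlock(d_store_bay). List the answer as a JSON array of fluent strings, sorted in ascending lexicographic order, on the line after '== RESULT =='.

Compute (S \ del) ∪ add:
  pre ⊆ S: {have(k4), locked(d_store_bay)} ⊆ S  — applicable
  S \ del = {have(k4), key_at(k4,kitchen)}
  ∪ add   = {have(k4), key_at(k4,kitchen), open(d_store_bay)}

== RESULT ==
["have(k4)", "key_at(k4,kitchen)", "open(d_store_bay)"]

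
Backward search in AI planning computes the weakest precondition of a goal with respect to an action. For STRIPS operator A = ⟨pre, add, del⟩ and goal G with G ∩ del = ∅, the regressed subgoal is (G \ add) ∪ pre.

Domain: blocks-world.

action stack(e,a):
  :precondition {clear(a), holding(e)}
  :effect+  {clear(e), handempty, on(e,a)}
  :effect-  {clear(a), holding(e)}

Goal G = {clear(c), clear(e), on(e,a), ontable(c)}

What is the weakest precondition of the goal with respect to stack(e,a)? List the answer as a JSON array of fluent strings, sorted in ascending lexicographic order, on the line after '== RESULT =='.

Regress:
  G ∩ del = {}  (empty — regression defined)
  G \ add = {clear(c), clear(e), on(e,a), ontable(c)} \ {clear(e), handempty, on(e,a)} = {clear(c), ontable(c)}
  ∪ pre   = {clear(c), ontable(c)} ∪ {clear(a), holding(e)}
          = {clear(a), clear(c), holding(e), ontable(c)}

== RESULT ==
["clear(a)", "clear(c)", "holding(e)", "ontable(c)"]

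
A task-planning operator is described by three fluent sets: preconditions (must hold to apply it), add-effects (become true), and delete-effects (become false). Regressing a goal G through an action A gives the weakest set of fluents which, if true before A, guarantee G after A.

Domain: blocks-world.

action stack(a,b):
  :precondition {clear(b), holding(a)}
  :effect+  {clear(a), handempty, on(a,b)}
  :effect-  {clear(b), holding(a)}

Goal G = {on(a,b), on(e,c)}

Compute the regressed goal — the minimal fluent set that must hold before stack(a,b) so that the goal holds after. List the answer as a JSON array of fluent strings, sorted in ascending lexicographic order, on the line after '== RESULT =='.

Regress:
  G ∩ del = {}  (empty — regression defined)
  G \ add = {on(a,b), on(e,c)} \ {clear(a), handempty, on(a,b)} = {on(e,c)}
  ∪ pre   = {on(e,c)} ∪ {clear(b), holding(a)}
          = {clear(b), holding(a), on(e,c)}

== RESULT ==
["clear(b)", "holding(a)", "on(e,c)"]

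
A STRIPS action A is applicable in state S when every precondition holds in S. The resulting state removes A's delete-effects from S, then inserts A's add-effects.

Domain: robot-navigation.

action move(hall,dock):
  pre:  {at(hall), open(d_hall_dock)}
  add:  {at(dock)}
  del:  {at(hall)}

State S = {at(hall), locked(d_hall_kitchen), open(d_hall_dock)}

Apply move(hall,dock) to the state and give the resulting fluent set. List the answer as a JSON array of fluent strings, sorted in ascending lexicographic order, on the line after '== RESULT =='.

Progress:
  pre ⊆ S: {at(hall), open(d_hall_dock)} ⊆ S  — applicable
  S \ del = {locked(d_hall_kitchen), open(d_hall_dock)}
  ∪ add   = {at(dock), locked(d_hall_kitchen), open(d_hall_dock)}

== RESULT ==
["at(dock)", "locked(d_hall_kitchen)", "open(d_hall_dock)"]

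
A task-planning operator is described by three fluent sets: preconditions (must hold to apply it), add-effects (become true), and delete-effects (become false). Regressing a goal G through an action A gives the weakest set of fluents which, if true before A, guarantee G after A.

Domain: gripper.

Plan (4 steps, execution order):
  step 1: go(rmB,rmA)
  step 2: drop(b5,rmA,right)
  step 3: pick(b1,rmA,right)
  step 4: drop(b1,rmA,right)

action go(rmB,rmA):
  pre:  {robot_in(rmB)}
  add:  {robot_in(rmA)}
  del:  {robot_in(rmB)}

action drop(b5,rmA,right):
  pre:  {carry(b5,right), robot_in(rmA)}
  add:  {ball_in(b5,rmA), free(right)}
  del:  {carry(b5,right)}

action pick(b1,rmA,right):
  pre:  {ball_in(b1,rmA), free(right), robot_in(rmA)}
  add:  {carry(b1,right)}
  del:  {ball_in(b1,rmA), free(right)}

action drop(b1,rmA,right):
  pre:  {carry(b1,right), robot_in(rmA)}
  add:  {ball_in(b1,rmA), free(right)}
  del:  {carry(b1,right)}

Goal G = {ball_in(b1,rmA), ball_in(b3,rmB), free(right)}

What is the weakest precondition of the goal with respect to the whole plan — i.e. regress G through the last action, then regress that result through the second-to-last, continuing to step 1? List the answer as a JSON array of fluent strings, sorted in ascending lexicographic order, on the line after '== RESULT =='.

Work backward from the goal:
  through step 4 (drop(b1,rmA,right)): drop {ball_in(b1,rmA), free(right)}, keep {ball_in(b3,rmB)}, require {carry(b1,right), robot_in(rmA)}
    → {ball_in(b3,rmB), carry(b1,right), robot_in(rmA)}
  through step 3 (pick(b1,rmA,right)): drop {carry(b1,right)}, keep {ball_in(b3,rmB), robot_in(rmA)}, require {ball_in(b1,rmA), free(right), robot_in(rmA)}
    → {ball_in(b1,rmA), ball_in(b3,rmB), free(right), robot_in(rmA)}
  through step 2 (drop(b5,rmA,right)): drop {free(right)}, keep {ball_in(b1,rmA), ball_in(b3,rmB), robot_in(rmA)}, require {carry(b5,right), robot_in(rmA)}
    → {ball_in(b1,rmA), ball_in(b3,rmB), carry(b5,right), robot_in(rmA)}
  through step 1 (go(rmB,rmA)): drop {robot_in(rmA)}, keep {ball_in(b1,rmA), ball_in(b3,rmB), carry(b5,right)}, require {robot_in(rmB)}
    → {ball_in(b1,rmA), ball_in(b3,rmB), carry(b5,right), robot_in(rmB)}

== RESULT ==
["ball_in(b1,rmA)", "ball_in(b3,rmB)", "carry(b5,right)", "robot_in(rmB)"]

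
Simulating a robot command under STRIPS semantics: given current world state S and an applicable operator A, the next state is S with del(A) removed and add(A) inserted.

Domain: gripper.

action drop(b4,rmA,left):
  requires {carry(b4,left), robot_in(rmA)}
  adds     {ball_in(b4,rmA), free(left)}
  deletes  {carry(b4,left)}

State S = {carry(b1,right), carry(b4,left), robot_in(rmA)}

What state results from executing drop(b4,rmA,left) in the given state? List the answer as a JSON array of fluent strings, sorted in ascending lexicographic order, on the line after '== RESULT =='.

Compute (S \ del) ∪ add:
  pre ⊆ S: {carry(b4,left), robot_in(rmA)} ⊆ S  — applicable
  S \ del = {carry(b1,right), robot_in(rmA)}
  ∪ add   = {ball_in(b4,rmA), carry(b1,right), free(left), robot_in(rmA)}

== RESULT ==
["ball_in(b4,rmA)", "carry(b1,right)", "free(left)", "robot_in(rmA)"]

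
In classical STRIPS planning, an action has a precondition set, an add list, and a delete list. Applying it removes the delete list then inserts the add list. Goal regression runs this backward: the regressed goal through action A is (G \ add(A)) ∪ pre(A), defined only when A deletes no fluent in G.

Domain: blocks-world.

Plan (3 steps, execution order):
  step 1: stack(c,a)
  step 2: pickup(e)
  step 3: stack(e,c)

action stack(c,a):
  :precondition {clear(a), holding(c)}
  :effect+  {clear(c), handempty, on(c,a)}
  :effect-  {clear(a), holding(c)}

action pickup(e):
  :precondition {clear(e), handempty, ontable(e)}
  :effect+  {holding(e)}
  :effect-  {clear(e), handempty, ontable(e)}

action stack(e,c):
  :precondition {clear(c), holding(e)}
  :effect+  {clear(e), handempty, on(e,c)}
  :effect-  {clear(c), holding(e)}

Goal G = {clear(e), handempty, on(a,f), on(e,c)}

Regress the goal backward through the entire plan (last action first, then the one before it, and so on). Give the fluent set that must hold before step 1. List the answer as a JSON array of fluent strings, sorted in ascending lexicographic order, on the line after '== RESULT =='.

Regress step by step:
  through step 3 (stack(e,c)): drop {clear(e), handempty, on(e,c)}, keep {on(a,f)}, require {clear(c), holding(e)}
    → {clear(c), holding(e), on(a,f)}
  through step 2 (pickup(e)): drop {holding(e)}, keep {clear(c), on(a,f)}, require {clear(e), handempty, ontable(e)}
    → {clear(c), clear(e), handempty, on(a,f), ontable(e)}
  through step 1 (stack(c,a)): drop {clear(c), handempty}, keep {clear(e), on(a,f), ontable(e)}, require {clear(a), holding(c)}
    → {clear(a), clear(e), holding(c), on(a,f), ontable(e)}

== RESULT ==
["clear(a)", "clear(e)", "holding(c)", "on(a,f)", "ontable(e)"]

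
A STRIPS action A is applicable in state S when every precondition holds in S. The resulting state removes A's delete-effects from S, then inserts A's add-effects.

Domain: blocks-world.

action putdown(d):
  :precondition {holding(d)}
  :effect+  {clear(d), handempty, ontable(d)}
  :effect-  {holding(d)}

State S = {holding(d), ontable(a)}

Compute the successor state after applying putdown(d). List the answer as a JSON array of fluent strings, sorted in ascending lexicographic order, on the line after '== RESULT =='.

Progress:
  pre ⊆ S: {holding(d)} ⊆ S  — applicable
  S \ del = {ontable(a)}
  ∪ add   = {clear(d), handempty, ontable(a), ontable(d)}

== RESULT ==
["clear(d)", "handempty", "ontable(a)", "ontable(d)"]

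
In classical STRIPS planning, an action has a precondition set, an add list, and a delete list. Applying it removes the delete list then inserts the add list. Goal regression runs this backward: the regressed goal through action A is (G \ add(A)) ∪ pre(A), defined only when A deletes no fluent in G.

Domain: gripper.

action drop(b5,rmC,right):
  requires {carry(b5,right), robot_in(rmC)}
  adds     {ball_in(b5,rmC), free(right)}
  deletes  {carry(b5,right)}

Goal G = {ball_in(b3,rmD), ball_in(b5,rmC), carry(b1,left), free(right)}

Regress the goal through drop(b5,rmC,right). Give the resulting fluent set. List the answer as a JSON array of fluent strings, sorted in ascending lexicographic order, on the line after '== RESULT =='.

Regress:
  G ∩ del = {}  (empty — regression defined)
  G \ add = {ball_in(b3,rmD), ball_in(b5,rmC), carry(b1,left), free(right)} \ {ball_in(b5,rmC), free(right)} = {ball_in(b3,rmD), carry(b1,left)}
  ∪ pre   = {ball_in(b3,rmD), carry(b1,left)} ∪ {carry(b5,right), robot_in(rmC)}
          = {ball_in(b3,rmD), carry(b1,left), carry(b5,right), robot_in(rmC)}

== RESULT ==
["ball_in(b3,rmD)", "carry(b1,left)", "carry(b5,right)", "robot_in(rmC)"]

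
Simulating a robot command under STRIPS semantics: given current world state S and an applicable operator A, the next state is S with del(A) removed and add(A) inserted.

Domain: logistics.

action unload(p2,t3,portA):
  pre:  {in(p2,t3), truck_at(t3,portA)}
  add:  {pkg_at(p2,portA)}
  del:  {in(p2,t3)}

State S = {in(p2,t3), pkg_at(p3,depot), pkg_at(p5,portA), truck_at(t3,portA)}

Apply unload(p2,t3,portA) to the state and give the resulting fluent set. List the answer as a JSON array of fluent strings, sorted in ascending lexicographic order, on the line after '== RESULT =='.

Compute (S \ del) ∪ add:
  pre ⊆ S: {in(p2,t3), truck_at(t3,portA)} ⊆ S  — applicable
  S \ del = {pkg_at(p3,depot), pkg_at(p5,portA), truck_at(t3,portA)}
  ∪ add   = {pkg_at(p2,portA), pkg_at(p3,depot), pkg_at(p5,portA), truck_at(t3,portA)}

== RESULT ==
["pkg_at(p2,portA)", "pkg_at(p3,depot)", "pkg_at(p5,portA)", "truck_at(t3,portA)"]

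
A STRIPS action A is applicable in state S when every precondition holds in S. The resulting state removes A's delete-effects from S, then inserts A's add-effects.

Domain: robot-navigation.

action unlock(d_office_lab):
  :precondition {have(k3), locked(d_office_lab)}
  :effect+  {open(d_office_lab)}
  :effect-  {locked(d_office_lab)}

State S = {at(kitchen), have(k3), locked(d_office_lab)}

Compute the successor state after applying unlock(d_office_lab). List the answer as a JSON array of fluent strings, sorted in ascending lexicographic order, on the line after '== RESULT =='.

Compute (S \ del) ∪ add:
  pre ⊆ S: {have(k3), locked(d_office_lab)} ⊆ S  — applicable
  S \ del = {at(kitchen), have(k3)}
  ∪ add   = {at(kitchen), have(k3), open(d_office_lab)}

== RESULT ==
["at(kitchen)", "have(k3)", "open(d_office_lab)"]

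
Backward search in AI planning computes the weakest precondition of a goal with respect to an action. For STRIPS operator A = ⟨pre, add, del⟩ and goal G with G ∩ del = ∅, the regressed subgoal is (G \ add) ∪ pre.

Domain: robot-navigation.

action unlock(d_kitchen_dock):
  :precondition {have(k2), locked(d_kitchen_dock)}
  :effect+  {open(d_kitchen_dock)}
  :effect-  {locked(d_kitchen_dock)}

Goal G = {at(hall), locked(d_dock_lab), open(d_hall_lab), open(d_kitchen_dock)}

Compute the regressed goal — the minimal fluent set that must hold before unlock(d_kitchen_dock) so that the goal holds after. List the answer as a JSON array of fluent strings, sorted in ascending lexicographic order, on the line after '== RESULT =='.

Regress:
  G ∩ del = {}  (empty — regression defined)
  G \ add = {at(hall), locked(d_dock_lab), open(d_hall_lab), open(d_kitchen_dock)} \ {open(d_kitchen_dock)} = {at(hall), locked(d_dock_lab), open(d_hall_lab)}
  ∪ pre   = {at(hall), locked(d_dock_lab), open(d_hall_lab)} ∪ {have(k2), locked(d_kitchen_dock)}
          = {at(hall), have(k2), locked(d_dock_lab), locked(d_kitchen_dock), open(d_hall_lab)}

== RESULT ==
["at(hall)", "have(k2)", "locked(d_dock_lab)", "locked(d_kitchen_dock)", "open(d_hall_lab)"]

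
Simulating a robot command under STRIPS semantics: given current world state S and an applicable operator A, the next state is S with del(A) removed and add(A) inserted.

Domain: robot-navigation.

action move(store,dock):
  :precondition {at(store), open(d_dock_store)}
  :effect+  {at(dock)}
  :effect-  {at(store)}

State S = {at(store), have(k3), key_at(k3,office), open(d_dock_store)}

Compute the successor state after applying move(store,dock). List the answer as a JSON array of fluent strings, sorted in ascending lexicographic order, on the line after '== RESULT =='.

Progress:
  pre ⊆ S: {at(store), open(d_dock_store)} ⊆ S  — applicable
  S \ del = {have(k3), key_at(k3,office), open(d_dock_store)}
  ∪ add   = {at(dock), have(k3), key_at(k3,office), open(d_dock_store)}

== RESULT ==
["at(dock)", "have(k3)", "key_at(k3,office)", "open(d_dock_store)"]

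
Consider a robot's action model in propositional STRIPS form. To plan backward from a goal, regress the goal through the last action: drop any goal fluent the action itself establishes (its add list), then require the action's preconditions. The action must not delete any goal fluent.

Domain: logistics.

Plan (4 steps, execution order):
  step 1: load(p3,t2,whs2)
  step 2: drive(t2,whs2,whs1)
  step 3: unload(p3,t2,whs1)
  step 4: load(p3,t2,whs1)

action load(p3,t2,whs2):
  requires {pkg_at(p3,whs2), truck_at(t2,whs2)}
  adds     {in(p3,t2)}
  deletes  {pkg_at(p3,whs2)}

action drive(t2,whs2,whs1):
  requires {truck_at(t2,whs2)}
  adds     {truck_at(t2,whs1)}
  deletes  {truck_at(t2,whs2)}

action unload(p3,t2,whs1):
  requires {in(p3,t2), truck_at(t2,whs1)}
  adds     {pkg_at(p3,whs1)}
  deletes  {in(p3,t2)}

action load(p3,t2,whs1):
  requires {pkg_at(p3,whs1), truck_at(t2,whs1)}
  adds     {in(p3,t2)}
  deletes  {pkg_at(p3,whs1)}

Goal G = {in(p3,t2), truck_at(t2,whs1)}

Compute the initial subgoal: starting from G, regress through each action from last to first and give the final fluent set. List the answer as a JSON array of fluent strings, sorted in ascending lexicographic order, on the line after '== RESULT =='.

Regress step by step:
  through step 4 (load(p3,t2,whs1)): drop {in(p3,t2)}, keep {truck_at(t2,whs1)}, require {pkg_at(p3,whs1), truck_at(t2,whs1)}
    → {pkg_at(p3,whs1), truck_at(t2,whs1)}
  through step 3 (unload(p3,t2,whs1)): drop {pkg_at(p3,whs1)}, keep {truck_at(t2,whs1)}, require {in(p3,t2), truck_at(t2,whs1)}
    → {in(p3,t2), truck_at(t2,whs1)}
  through step 2 (drive(t2,whs2,whs1)): drop {truck_at(t2,whs1)}, keep {in(p3,t2)}, require {truck_at(t2,whs2)}
    → {in(p3,t2), truck_at(t2,whs2)}
  through step 1 (load(p3,t2,whs2)): drop {in(p3,t2)}, keep {truck_at(t2,whs2)}, require {pkg_at(p3,whs2), truck_at(t2,whs2)}
    → {pkg_at(p3,whs2), truck_at(t2,whs2)}

== RESULT ==
["pkg_at(p3,whs2)", "truck_at(t2,whs2)"]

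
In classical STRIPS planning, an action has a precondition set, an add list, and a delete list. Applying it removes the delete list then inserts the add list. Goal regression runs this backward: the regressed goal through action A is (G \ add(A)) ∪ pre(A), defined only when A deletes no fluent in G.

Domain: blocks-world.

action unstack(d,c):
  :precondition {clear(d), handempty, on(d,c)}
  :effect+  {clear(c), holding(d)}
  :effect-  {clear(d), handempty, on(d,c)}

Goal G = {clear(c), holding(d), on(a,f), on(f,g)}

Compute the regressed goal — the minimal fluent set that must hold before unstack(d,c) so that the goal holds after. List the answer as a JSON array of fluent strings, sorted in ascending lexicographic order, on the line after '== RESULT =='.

Compute (G \ add) ∪ pre:
  G ∩ del = {}  (empty — regression defined)
  G \ add = {clear(c), holding(d), on(a,f), on(f,g)} \ {clear(c), holding(d)} = {on(a,f), on(f,g)}
  ∪ pre   = {on(a,f), on(f,g)} ∪ {clear(d), handempty, on(d,c)}
          = {clear(d), handempty, on(a,f), on(d,c), on(f,g)}

== RESULT ==
["clear(d)", "handempty", "on(a,f)", "on(d,c)", "on(f,g)"]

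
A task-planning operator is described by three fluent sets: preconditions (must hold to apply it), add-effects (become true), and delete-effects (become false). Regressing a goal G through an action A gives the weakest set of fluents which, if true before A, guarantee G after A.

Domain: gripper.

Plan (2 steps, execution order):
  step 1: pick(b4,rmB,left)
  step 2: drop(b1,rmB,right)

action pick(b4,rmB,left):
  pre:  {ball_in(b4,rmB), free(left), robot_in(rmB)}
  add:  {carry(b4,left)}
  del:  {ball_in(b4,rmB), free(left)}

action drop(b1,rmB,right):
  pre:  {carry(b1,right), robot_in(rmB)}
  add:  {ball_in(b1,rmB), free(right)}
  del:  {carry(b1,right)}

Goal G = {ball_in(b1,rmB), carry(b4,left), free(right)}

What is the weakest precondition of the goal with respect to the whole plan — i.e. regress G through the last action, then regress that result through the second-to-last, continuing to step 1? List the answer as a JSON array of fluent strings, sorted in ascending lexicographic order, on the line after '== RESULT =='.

Regress step by step:
  through step 2 (drop(b1,rmB,right)): drop {ball_in(b1,rmB), free(right)}, keep {carry(b4,left)}, require {carry(b1,right), robot_in(rmB)}
    → {carry(b1,right), carry(b4,left), robot_in(rmB)}
  through step 1 (pick(b4,rmB,left)): drop {carry(b4,left)}, keep {carry(b1,right), robot_in(rmB)}, require {ball_in(b4,rmB), free(left), robot_in(rmB)}
    → {ball_in(b4,rmB), carry(b1,right), free(left), robot_in(rmB)}

== RESULT ==
["ball_in(b4,rmB)", "carry(b1,right)", "free(left)", "robot_in(rmB)"]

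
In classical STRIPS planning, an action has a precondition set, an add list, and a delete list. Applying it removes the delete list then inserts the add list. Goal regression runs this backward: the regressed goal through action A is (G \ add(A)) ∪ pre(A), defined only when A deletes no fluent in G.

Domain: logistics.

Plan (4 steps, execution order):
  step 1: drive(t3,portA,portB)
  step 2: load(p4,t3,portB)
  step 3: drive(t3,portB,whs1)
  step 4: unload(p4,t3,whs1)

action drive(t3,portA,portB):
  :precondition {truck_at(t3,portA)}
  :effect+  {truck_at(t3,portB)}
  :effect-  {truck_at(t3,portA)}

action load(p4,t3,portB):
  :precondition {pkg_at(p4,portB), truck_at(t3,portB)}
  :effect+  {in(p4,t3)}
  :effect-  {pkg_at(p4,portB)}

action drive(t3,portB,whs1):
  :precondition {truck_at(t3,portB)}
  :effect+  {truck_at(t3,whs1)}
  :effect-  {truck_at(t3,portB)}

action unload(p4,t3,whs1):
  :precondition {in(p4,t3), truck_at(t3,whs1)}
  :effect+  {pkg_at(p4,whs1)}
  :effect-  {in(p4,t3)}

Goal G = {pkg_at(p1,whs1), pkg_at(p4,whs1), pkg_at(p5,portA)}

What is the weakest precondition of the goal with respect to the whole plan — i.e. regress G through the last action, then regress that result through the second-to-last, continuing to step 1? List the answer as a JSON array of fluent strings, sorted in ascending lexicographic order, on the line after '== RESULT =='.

Regress step by step:
  through step 4 (unload(p4,t3,whs1)): drop {pkg_at(p4,whs1)}, keep {pkg_at(p1,whs1), pkg_at(p5,portA)}, require {in(p4,t3), truck_at(t3,whs1)}
    → {in(p4,t3), pkg_at(p1,whs1), pkg_at(p5,portA), truck_at(t3,whs1)}
  through step 3 (drive(t3,portB,whs1)): drop {truck_at(t3,whs1)}, keep {in(p4,t3), pkg_at(p1,whs1), pkg_at(p5,portA)}, require {truck_at(t3,portB)}
    → {in(p4,t3), pkg_at(p1,whs1), pkg_at(p5,portA), truck_at(t3,portB)}
  through step 2 (load(p4,t3,portB)): drop {in(p4,t3)}, keep {pkg_at(p1,whs1), pkg_at(p5,portA), truck_at(t3,portB)}, require {pkg_at(p4,portB), truck_at(t3,portB)}
    → {pkg_at(p1,whs1), pkg_at(p4,portB), pkg_at(p5,portA), truck_at(t3,portB)}
  through step 1 (drive(t3,portA,portB)): drop {truck_at(t3,portB)}, keep {pkg_at(p1,whs1), pkg_at(p4,portB), pkg_at(p5,portA)}, require {truck_at(t3,portA)}
    → {pkg_at(p1,whs1), pkg_at(p4,portB), pkg_at(p5,portA), truck_at(t3,portA)}

== RESULT ==
["pkg_at(p1,whs1)", "pkg_at(p4,portB)", "pkg_at(p5,portA)", "truck_at(t3,portA)"]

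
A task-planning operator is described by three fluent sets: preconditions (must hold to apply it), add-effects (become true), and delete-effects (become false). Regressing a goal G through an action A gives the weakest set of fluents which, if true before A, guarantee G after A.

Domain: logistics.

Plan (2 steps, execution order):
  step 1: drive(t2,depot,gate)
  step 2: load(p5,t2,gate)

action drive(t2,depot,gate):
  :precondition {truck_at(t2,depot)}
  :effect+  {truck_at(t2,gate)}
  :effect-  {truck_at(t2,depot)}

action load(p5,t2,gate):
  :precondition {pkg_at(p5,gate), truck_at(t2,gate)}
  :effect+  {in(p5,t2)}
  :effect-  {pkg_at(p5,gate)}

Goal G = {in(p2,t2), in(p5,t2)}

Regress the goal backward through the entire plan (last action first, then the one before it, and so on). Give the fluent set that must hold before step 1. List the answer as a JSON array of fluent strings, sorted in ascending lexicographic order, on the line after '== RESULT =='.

Work backward from the goal:
  through step 2 (load(p5,t2,gate)): drop {in(p5,t2)}, keep {in(p2,t2)}, require {pkg_at(p5,gate), truck_at(t2,gate)}
    → {in(p2,t2), pkg_at(p5,gate), truck_at(t2,gate)}
  through step 1 (drive(t2,depot,gate)): drop {truck_at(t2,gate)}, keep {in(p2,t2), pkg_at(p5,gate)}, require {truck_at(t2,depot)}
    → {in(p2,t2), pkg_at(p5,gate), truck_at(t2,depot)}

== RESULT ==
["in(p2,t2)", "pkg_at(p5,gate)", "truck_at(t2,depot)"]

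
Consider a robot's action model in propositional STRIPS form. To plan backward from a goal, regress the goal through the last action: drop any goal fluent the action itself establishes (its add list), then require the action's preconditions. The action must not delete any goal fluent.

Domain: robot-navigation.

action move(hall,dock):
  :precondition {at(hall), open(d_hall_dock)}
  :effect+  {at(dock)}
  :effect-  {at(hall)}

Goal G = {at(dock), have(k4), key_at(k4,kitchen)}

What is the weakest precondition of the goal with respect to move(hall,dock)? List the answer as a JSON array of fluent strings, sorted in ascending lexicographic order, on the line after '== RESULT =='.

Regress:
  G ∩ del = {}  (empty — regression defined)
  G \ add = {at(dock), have(k4), key_at(k4,kitchen)} \ {at(dock)} = {have(k4), key_at(k4,kitchen)}
  ∪ pre   = {have(k4), key_at(k4,kitchen)} ∪ {at(hall), open(d_hall_dock)}
          = {at(hall), have(k4), key_at(k4,kitchen), open(d_hall_dock)}

== RESULT ==
["at(hall)", "have(k4)", "key_at(k4,kitchen)", "open(d_hall_dock)"]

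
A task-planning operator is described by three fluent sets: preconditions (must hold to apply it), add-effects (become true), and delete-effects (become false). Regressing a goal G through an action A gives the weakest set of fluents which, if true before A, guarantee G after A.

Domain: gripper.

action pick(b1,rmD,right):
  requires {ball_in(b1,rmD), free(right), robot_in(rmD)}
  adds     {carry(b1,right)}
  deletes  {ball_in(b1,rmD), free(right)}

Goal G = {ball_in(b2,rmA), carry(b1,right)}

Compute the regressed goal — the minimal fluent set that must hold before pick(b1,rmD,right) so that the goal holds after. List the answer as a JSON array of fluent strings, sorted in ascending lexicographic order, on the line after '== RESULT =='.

Compute (G \ add) ∪ pre:
  G ∩ del = {}  (empty — regression defined)
  G \ add = {ball_in(b2,rmA), carry(b1,right)} \ {carry(b1,right)} = {ball_in(b2,rmA)}
  ∪ pre   = {ball_in(b2,rmA)} ∪ {ball_in(b1,rmD), free(right), robot_in(rmD)}
          = {ball_in(b1,rmD), ball_in(b2,rmA), free(right), robot_in(rmD)}

== RESULT ==
["ball_in(b1,rmD)", "ball_in(b2,rmA)", "free(right)", "robot_in(rmD)"]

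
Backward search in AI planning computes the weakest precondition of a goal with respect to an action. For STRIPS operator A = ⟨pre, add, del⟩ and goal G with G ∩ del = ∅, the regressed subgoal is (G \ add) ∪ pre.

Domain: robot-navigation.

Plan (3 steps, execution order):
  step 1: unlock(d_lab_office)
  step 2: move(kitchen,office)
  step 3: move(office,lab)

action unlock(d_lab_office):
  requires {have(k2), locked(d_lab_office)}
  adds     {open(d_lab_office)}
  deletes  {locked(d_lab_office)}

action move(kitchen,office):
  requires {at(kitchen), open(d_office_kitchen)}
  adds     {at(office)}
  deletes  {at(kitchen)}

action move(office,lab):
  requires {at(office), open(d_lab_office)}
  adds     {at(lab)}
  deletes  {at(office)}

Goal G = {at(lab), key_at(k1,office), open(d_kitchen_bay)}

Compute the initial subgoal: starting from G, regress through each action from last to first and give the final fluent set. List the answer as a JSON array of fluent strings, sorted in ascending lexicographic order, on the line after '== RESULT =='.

Work backward from the goal:
  through step 3 (move(office,lab)): drop {at(lab)}, keep {key_at(k1,office), open(d_kitchen_bay)}, require {at(office), open(d_lab_office)}
    → {at(office), key_at(k1,office), open(d_kitchen_bay), open(d_lab_office)}
  through step 2 (move(kitchen,office)): drop {at(office)}, keep {key_at(k1,office), open(d_kitchen_bay), open(d_lab_office)}, require {at(kitchen), open(d_office_kitchen)}
    → {at(kitchen), key_at(k1,office), open(d_kitchen_bay), open(d_lab_office), open(d_office_kitchen)}
  through step 1 (unlock(d_lab_office)): drop {open(d_lab_office)}, keep {at(kitchen), key_at(k1,office), open(d_kitchen_bay), open(d_office_kitchen)}, require {have(k2), locked(d_lab_office)}
    → {at(kitchen), have(k2), key_at(k1,office), locked(d_lab_office), open(d_kitchen_bay), open(d_office_kitchen)}

== RESULT ==
["at(kitchen)", "have(k2)", "key_at(k1,office)", "locked(d_lab_office)", "open(d_kitchen_bay)", "open(d_office_kitchen)"]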